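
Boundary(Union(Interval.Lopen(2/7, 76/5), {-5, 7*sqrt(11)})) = {-5, 2/7, 76/5, 7*sqrt(11)}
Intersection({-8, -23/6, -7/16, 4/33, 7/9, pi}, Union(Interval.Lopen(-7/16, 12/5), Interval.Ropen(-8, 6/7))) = {-8, -23/6, -7/16, 4/33, 7/9}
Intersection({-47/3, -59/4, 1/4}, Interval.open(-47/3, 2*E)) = {-59/4, 1/4}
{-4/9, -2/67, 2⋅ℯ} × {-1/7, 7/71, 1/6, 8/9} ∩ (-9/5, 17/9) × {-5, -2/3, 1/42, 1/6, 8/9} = {-4/9, -2/67} × {1/6, 8/9}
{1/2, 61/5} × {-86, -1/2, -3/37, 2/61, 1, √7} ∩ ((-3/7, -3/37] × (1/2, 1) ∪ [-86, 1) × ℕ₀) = {1/2} × {1}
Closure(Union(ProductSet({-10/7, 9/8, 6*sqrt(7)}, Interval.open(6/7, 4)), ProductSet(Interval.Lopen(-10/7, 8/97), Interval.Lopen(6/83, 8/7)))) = Union(ProductSet({-10/7, 8/97}, Interval(6/83, 8/7)), ProductSet({-10/7, 9/8, 6*sqrt(7)}, Interval(6/7, 4)), ProductSet(Interval(-10/7, 8/97), {6/83, 8/7}), ProductSet(Interval.Lopen(-10/7, 8/97), Interval.Lopen(6/83, 8/7)))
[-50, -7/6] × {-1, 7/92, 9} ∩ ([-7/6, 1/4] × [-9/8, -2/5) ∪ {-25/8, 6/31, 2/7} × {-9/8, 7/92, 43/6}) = ({-25/8} × {7/92}) ∪ ({-7/6} × {-1})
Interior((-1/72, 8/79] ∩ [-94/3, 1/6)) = (-1/72, 8/79)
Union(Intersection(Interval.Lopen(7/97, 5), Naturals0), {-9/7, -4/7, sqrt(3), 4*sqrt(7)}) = Union({-9/7, -4/7, sqrt(3), 4*sqrt(7)}, Range(1, 6, 1))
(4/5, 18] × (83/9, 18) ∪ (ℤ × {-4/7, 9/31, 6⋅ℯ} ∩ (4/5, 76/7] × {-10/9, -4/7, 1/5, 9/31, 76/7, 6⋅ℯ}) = ((4/5, 18] × (83/9, 18)) ∪ ({1, 2, …, 10} × {-4/7, 9/31, 6⋅ℯ})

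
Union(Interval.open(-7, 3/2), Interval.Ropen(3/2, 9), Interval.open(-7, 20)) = Interval.open(-7, 20)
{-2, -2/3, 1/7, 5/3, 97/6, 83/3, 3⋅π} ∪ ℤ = ℤ ∪ {-2/3, 1/7, 5/3, 97/6, 83/3, 3⋅π}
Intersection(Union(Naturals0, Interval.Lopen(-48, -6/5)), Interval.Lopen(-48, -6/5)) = Interval.Lopen(-48, -6/5)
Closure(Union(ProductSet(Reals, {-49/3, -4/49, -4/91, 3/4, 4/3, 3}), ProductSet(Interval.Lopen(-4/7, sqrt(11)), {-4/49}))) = ProductSet(Reals, {-49/3, -4/49, -4/91, 3/4, 4/3, 3})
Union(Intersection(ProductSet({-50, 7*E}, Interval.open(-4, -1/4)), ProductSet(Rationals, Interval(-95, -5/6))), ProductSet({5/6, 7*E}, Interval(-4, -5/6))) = Union(ProductSet({-50}, Interval.Lopen(-4, -5/6)), ProductSet({5/6, 7*E}, Interval(-4, -5/6)))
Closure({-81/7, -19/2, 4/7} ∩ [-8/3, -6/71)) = ∅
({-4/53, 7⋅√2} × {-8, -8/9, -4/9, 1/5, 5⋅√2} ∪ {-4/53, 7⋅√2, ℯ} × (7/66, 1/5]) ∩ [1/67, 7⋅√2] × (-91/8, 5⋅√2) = ({7⋅√2} × {-8, -8/9, -4/9, 1/5}) ∪ ({7⋅√2, ℯ} × (7/66, 1/5])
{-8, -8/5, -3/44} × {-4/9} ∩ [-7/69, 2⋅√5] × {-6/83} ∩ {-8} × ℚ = ∅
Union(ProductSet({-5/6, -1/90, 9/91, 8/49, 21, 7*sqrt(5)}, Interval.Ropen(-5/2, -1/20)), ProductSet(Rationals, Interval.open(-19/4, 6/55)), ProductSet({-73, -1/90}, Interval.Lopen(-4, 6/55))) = Union(ProductSet({-73, -1/90}, Interval.Lopen(-4, 6/55)), ProductSet({-5/6, -1/90, 9/91, 8/49, 21, 7*sqrt(5)}, Interval.Ropen(-5/2, -1/20)), ProductSet(Rationals, Interval.open(-19/4, 6/55)))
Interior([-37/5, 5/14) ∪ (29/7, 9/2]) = (-37/5, 5/14) ∪ (29/7, 9/2)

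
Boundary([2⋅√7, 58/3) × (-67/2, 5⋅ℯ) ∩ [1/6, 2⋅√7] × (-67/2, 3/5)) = {2⋅√7} × [-67/2, 3/5]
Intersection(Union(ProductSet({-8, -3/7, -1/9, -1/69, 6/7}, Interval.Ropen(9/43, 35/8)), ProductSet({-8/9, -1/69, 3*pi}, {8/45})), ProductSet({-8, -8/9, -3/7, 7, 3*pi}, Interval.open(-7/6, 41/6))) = Union(ProductSet({-8, -3/7}, Interval.Ropen(9/43, 35/8)), ProductSet({-8/9, 3*pi}, {8/45}))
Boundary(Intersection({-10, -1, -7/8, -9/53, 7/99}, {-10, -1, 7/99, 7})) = {-10, -1, 7/99}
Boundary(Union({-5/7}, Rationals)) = Reals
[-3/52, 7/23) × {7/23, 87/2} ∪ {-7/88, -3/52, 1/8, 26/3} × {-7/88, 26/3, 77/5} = ([-3/52, 7/23) × {7/23, 87/2}) ∪ ({-7/88, -3/52, 1/8, 26/3} × {-7/88, 26/3, 77/5})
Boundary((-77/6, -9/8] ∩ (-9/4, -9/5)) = {-9/4, -9/5}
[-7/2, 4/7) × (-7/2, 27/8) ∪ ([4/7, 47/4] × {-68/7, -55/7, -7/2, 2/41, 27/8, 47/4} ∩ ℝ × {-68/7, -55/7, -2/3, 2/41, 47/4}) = ([-7/2, 4/7) × (-7/2, 27/8)) ∪ ([4/7, 47/4] × {-68/7, -55/7, 2/41, 47/4})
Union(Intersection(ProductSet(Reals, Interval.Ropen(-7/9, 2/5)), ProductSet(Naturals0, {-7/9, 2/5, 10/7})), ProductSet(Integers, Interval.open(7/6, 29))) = Union(ProductSet(Integers, Interval.open(7/6, 29)), ProductSet(Naturals0, {-7/9}))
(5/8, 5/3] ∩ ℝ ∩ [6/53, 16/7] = (5/8, 5/3]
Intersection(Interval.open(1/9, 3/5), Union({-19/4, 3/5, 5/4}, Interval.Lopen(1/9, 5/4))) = Interval.open(1/9, 3/5)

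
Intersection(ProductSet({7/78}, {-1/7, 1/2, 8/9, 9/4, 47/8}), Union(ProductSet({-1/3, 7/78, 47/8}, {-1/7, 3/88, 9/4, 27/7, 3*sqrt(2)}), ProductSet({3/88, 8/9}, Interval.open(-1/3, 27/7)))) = ProductSet({7/78}, {-1/7, 9/4})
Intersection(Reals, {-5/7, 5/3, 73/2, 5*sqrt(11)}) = {-5/7, 5/3, 73/2, 5*sqrt(11)}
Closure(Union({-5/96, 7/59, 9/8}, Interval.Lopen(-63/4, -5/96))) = Union({7/59, 9/8}, Interval(-63/4, -5/96))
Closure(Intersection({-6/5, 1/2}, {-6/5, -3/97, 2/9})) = {-6/5}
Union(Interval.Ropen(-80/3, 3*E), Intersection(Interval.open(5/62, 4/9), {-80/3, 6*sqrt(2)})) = Interval.Ropen(-80/3, 3*E)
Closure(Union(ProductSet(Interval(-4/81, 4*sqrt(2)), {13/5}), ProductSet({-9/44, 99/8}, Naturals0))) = Union(ProductSet({-9/44, 99/8}, Naturals0), ProductSet(Interval(-4/81, 4*sqrt(2)), {13/5}))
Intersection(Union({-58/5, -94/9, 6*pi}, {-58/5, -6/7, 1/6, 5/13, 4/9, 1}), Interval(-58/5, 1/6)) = {-58/5, -94/9, -6/7, 1/6}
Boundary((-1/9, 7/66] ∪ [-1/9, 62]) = {-1/9, 62}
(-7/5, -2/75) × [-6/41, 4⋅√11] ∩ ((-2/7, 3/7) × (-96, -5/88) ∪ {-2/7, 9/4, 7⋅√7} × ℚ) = ((-2/7, -2/75) × [-6/41, -5/88)) ∪ ({-2/7} × (ℚ ∩ [-6/41, 4⋅√11]))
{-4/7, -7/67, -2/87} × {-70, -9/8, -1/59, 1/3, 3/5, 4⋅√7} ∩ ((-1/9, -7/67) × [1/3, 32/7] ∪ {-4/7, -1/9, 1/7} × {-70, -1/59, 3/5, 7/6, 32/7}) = {-4/7} × {-70, -1/59, 3/5}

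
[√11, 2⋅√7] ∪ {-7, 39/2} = {-7, 39/2} ∪ [√11, 2⋅√7]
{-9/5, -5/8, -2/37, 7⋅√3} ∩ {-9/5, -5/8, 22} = {-9/5, -5/8}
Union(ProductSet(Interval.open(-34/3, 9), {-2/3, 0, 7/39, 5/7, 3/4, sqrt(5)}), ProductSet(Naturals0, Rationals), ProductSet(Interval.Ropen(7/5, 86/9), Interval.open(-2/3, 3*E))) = Union(ProductSet(Interval.open(-34/3, 9), {-2/3, 0, 7/39, 5/7, 3/4, sqrt(5)}), ProductSet(Interval.Ropen(7/5, 86/9), Interval.open(-2/3, 3*E)), ProductSet(Naturals0, Rationals))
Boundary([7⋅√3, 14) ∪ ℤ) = {7⋅√3} ∪ (ℤ \ (7⋅√3, 14))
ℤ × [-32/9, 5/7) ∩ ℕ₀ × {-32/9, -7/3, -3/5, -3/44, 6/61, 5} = ℕ₀ × {-32/9, -7/3, -3/5, -3/44, 6/61}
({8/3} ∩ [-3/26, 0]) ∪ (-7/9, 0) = (-7/9, 0)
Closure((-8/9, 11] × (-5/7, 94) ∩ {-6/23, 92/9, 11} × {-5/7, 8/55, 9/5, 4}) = {-6/23, 92/9, 11} × {8/55, 9/5, 4}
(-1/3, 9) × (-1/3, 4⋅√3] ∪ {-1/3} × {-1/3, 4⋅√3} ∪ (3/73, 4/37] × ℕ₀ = ((3/73, 4/37] × ℕ₀) ∪ ({-1/3} × {-1/3, 4⋅√3}) ∪ ((-1/3, 9) × (-1/3, 4⋅√3])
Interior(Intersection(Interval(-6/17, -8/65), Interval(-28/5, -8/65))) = Interval.open(-6/17, -8/65)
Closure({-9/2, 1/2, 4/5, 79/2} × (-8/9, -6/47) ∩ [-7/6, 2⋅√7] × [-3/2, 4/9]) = {1/2, 4/5} × [-8/9, -6/47]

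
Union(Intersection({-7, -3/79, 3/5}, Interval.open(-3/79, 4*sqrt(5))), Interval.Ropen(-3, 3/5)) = Interval(-3, 3/5)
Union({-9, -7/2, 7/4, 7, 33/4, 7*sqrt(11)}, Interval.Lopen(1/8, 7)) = Union({-9, -7/2, 33/4, 7*sqrt(11)}, Interval.Lopen(1/8, 7))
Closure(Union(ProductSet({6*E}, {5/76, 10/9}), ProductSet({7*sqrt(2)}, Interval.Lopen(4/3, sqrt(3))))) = Union(ProductSet({7*sqrt(2)}, Interval(4/3, sqrt(3))), ProductSet({6*E}, {5/76, 10/9}))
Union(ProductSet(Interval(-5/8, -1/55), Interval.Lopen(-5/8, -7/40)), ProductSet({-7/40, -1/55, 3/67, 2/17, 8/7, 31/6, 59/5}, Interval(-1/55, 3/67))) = Union(ProductSet({-7/40, -1/55, 3/67, 2/17, 8/7, 31/6, 59/5}, Interval(-1/55, 3/67)), ProductSet(Interval(-5/8, -1/55), Interval.Lopen(-5/8, -7/40)))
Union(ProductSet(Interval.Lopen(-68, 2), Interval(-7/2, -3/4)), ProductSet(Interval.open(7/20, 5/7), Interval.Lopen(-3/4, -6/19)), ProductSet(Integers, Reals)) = Union(ProductSet(Integers, Reals), ProductSet(Interval.Lopen(-68, 2), Interval(-7/2, -3/4)), ProductSet(Interval.open(7/20, 5/7), Interval.Lopen(-3/4, -6/19)))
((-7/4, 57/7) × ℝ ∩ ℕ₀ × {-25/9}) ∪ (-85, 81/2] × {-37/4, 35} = ({0, 1, …, 8} × {-25/9}) ∪ ((-85, 81/2] × {-37/4, 35})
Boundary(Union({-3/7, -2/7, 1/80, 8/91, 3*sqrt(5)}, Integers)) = Union({-3/7, -2/7, 1/80, 8/91, 3*sqrt(5)}, Integers)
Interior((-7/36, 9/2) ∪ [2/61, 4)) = (-7/36, 9/2)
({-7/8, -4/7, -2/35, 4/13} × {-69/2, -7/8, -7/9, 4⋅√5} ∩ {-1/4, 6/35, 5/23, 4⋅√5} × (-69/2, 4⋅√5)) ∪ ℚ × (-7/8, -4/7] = ℚ × (-7/8, -4/7]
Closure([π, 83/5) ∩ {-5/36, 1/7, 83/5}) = ∅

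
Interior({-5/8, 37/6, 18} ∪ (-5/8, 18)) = (-5/8, 18)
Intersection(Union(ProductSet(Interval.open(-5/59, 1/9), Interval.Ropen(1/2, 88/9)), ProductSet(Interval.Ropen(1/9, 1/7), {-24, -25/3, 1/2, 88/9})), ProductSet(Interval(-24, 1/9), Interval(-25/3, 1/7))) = ProductSet({1/9}, {-25/3})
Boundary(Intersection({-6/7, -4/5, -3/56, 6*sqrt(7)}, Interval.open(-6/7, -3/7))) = {-4/5}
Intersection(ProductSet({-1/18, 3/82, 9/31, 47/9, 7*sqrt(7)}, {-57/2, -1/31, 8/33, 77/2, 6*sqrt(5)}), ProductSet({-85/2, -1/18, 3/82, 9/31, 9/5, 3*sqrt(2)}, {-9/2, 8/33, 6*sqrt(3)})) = ProductSet({-1/18, 3/82, 9/31}, {8/33})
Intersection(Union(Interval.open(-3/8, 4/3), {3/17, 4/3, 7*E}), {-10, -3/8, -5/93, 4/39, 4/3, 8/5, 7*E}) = {-5/93, 4/39, 4/3, 7*E}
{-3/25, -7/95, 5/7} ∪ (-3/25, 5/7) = [-3/25, 5/7]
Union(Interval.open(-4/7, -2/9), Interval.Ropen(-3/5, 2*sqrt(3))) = Interval.Ropen(-3/5, 2*sqrt(3))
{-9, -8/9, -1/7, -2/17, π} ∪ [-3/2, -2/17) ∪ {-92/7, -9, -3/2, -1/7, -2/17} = {-92/7, -9, π} ∪ [-3/2, -2/17]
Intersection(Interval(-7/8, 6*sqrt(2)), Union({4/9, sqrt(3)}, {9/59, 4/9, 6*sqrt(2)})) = {9/59, 4/9, 6*sqrt(2), sqrt(3)}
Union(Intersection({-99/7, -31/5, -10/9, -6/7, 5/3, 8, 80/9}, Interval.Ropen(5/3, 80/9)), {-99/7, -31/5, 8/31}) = {-99/7, -31/5, 8/31, 5/3, 8}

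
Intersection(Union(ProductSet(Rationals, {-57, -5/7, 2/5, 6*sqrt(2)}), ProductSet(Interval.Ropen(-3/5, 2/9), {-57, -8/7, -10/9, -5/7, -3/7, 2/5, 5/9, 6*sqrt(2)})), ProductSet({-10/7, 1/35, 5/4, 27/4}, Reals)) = Union(ProductSet({1/35}, {-57, -8/7, -10/9, -5/7, -3/7, 2/5, 5/9, 6*sqrt(2)}), ProductSet({-10/7, 1/35, 5/4, 27/4}, {-57, -5/7, 2/5, 6*sqrt(2)}))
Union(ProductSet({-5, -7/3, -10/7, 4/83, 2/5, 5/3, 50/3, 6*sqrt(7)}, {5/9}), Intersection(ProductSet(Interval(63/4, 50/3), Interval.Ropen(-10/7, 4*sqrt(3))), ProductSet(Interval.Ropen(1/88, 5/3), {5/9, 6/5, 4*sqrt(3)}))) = ProductSet({-5, -7/3, -10/7, 4/83, 2/5, 5/3, 50/3, 6*sqrt(7)}, {5/9})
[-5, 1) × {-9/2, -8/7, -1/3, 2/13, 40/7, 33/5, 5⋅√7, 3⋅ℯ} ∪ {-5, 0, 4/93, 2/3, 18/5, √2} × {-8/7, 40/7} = ({-5, 0, 4/93, 2/3, 18/5, √2} × {-8/7, 40/7}) ∪ ([-5, 1) × {-9/2, -8/7, -1/3, 2/13, 40/7, 33/5, 5⋅√7, 3⋅ℯ})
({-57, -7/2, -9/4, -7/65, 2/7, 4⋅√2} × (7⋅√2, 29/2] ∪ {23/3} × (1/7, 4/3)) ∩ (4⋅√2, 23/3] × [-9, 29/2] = {23/3} × (1/7, 4/3)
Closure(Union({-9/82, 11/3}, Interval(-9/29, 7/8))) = Union({11/3}, Interval(-9/29, 7/8))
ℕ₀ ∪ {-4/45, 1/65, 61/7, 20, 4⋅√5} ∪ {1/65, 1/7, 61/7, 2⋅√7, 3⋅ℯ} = {-4/45, 1/65, 1/7, 61/7, 4⋅√5, 2⋅√7, 3⋅ℯ} ∪ ℕ₀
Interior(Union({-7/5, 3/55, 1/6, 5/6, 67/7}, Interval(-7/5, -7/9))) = Interval.open(-7/5, -7/9)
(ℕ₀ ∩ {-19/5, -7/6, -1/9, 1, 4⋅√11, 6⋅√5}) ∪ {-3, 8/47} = {-3, 8/47, 1}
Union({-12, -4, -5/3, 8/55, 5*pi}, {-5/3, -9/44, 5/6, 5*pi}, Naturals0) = Union({-12, -4, -5/3, -9/44, 8/55, 5/6, 5*pi}, Naturals0)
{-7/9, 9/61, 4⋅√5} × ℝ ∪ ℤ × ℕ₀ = (ℤ × ℕ₀) ∪ ({-7/9, 9/61, 4⋅√5} × ℝ)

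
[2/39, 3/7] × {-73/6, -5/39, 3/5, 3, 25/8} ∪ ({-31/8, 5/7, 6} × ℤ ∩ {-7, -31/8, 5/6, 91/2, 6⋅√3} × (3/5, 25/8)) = ({-31/8} × {1, 2, 3}) ∪ ([2/39, 3/7] × {-73/6, -5/39, 3/5, 3, 25/8})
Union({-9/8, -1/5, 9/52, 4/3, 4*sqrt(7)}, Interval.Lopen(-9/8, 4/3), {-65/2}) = Union({-65/2, 4*sqrt(7)}, Interval(-9/8, 4/3))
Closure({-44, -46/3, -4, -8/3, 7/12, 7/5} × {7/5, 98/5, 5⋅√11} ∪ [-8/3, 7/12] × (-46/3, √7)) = ([-8/3, 7/12] × [-46/3, √7]) ∪ ({-44, -46/3, -4, -8/3, 7/12, 7/5} × {7/5, 98/5, 5⋅√11})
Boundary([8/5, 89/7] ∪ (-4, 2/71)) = {-4, 2/71, 8/5, 89/7}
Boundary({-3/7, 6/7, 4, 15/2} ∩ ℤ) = {4}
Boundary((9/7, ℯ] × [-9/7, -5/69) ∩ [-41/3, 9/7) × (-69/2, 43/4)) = ∅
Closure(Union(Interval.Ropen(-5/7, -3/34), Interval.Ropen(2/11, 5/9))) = Union(Interval(-5/7, -3/34), Interval(2/11, 5/9))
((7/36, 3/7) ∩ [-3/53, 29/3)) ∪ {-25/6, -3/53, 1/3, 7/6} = {-25/6, -3/53, 7/6} ∪ (7/36, 3/7)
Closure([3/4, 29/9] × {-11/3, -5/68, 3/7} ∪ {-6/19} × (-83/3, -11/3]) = ({-6/19} × [-83/3, -11/3]) ∪ ([3/4, 29/9] × {-11/3, -5/68, 3/7})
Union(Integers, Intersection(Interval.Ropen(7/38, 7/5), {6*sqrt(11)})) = Integers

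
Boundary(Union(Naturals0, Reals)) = EmptySet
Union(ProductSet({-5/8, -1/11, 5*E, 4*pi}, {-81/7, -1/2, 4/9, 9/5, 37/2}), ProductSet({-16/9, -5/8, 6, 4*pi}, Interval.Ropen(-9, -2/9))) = Union(ProductSet({-16/9, -5/8, 6, 4*pi}, Interval.Ropen(-9, -2/9)), ProductSet({-5/8, -1/11, 5*E, 4*pi}, {-81/7, -1/2, 4/9, 9/5, 37/2}))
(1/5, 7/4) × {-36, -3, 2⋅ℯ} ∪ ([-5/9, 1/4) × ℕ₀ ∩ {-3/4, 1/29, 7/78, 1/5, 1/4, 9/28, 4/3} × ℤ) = ({1/29, 7/78, 1/5} × ℕ₀) ∪ ((1/5, 7/4) × {-36, -3, 2⋅ℯ})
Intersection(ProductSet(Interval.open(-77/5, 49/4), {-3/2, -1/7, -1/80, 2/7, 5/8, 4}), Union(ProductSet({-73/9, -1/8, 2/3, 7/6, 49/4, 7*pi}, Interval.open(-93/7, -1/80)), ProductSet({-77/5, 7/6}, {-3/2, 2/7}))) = Union(ProductSet({7/6}, {-3/2, 2/7}), ProductSet({-73/9, -1/8, 2/3, 7/6}, {-3/2, -1/7}))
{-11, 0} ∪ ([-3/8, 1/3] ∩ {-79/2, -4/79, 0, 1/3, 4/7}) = {-11, -4/79, 0, 1/3}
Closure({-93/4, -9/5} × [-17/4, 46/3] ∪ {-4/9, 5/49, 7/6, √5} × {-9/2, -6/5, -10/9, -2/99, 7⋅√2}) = ({-93/4, -9/5} × [-17/4, 46/3]) ∪ ({-4/9, 5/49, 7/6, √5} × {-9/2, -6/5, -10/9, -2/99, 7⋅√2})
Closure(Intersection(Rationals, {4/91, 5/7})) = {4/91, 5/7}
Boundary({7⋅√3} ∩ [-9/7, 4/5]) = ∅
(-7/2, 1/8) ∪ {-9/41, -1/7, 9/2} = (-7/2, 1/8) ∪ {9/2}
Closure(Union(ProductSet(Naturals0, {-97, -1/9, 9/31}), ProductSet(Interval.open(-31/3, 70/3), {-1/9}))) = Union(ProductSet(Interval(-31/3, 70/3), {-1/9}), ProductSet(Naturals0, {-97, -1/9, 9/31}))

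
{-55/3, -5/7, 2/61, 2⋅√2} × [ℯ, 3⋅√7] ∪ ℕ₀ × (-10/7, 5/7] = (ℕ₀ × (-10/7, 5/7]) ∪ ({-55/3, -5/7, 2/61, 2⋅√2} × [ℯ, 3⋅√7])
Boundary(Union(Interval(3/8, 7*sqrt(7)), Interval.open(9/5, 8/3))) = {3/8, 7*sqrt(7)}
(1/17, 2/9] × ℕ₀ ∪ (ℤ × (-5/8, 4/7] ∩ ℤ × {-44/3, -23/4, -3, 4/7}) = (ℤ × {4/7}) ∪ ((1/17, 2/9] × ℕ₀)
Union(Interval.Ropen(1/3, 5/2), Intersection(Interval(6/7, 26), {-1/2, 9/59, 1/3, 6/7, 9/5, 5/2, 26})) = Union({26}, Interval(1/3, 5/2))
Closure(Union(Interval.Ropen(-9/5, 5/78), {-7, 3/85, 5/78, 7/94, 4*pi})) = Union({-7, 7/94, 4*pi}, Interval(-9/5, 5/78))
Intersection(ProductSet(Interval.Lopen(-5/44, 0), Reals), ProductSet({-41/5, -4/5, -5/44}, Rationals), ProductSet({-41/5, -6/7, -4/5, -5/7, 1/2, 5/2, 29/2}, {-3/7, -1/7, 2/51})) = EmptySet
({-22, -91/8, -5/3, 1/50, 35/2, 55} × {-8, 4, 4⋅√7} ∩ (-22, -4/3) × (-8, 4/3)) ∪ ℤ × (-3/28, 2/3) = ℤ × (-3/28, 2/3)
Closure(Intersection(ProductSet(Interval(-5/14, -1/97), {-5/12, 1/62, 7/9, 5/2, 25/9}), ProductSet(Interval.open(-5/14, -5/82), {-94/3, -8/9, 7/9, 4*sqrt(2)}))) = ProductSet(Interval(-5/14, -5/82), {7/9})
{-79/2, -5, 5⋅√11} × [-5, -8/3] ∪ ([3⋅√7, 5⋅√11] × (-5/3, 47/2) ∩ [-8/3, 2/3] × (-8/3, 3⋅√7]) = {-79/2, -5, 5⋅√11} × [-5, -8/3]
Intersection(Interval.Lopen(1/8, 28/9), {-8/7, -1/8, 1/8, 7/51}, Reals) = {7/51}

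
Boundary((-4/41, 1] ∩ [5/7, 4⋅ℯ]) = {5/7, 1}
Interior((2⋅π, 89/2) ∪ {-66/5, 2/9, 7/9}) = (2⋅π, 89/2)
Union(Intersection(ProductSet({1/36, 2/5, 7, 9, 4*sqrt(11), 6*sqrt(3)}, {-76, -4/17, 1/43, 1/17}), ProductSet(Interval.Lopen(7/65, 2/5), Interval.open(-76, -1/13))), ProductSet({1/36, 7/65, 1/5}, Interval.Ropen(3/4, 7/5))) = Union(ProductSet({2/5}, {-4/17}), ProductSet({1/36, 7/65, 1/5}, Interval.Ropen(3/4, 7/5)))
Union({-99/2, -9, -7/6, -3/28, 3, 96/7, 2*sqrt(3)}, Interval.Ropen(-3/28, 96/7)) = Union({-99/2, -9, -7/6}, Interval(-3/28, 96/7))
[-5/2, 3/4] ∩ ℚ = ℚ ∩ [-5/2, 3/4]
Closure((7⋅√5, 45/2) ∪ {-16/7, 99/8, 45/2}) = {-16/7, 99/8} ∪ [7⋅√5, 45/2]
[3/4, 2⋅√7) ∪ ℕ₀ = ℕ₀ ∪ [3/4, 2⋅√7)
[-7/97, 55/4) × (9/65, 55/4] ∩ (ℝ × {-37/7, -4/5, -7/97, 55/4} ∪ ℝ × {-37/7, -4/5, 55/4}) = [-7/97, 55/4) × {55/4}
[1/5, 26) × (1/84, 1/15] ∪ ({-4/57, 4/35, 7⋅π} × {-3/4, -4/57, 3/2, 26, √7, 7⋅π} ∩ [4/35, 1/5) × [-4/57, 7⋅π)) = ({4/35} × {-4/57, 3/2, √7}) ∪ ([1/5, 26) × (1/84, 1/15])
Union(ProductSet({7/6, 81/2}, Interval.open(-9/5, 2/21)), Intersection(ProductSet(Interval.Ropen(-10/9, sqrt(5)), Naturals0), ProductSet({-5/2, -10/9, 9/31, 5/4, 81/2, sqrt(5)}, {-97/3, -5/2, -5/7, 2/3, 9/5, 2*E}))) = ProductSet({7/6, 81/2}, Interval.open(-9/5, 2/21))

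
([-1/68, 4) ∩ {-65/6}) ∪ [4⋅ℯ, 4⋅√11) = [4⋅ℯ, 4⋅√11)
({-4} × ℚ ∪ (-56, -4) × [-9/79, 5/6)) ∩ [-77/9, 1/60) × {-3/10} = {-4} × {-3/10}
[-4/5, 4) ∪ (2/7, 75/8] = [-4/5, 75/8]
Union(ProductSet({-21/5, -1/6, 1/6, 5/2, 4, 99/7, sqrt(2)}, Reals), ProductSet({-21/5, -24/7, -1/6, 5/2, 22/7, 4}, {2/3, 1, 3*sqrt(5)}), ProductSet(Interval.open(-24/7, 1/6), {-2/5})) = Union(ProductSet({-21/5, -24/7, -1/6, 5/2, 22/7, 4}, {2/3, 1, 3*sqrt(5)}), ProductSet({-21/5, -1/6, 1/6, 5/2, 4, 99/7, sqrt(2)}, Reals), ProductSet(Interval.open(-24/7, 1/6), {-2/5}))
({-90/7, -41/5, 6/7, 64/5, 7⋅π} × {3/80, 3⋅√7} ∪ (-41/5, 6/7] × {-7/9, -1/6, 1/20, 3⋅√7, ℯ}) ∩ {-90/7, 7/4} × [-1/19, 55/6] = {-90/7} × {3/80, 3⋅√7}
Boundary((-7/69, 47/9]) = {-7/69, 47/9}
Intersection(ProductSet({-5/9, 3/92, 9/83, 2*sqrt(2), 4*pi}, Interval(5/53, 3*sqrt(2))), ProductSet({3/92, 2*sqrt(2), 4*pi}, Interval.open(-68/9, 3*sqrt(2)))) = ProductSet({3/92, 2*sqrt(2), 4*pi}, Interval.Ropen(5/53, 3*sqrt(2)))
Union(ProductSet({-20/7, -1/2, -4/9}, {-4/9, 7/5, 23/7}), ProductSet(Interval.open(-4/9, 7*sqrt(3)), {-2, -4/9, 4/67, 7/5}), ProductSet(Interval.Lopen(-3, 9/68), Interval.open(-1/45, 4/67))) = Union(ProductSet({-20/7, -1/2, -4/9}, {-4/9, 7/5, 23/7}), ProductSet(Interval.Lopen(-3, 9/68), Interval.open(-1/45, 4/67)), ProductSet(Interval.open(-4/9, 7*sqrt(3)), {-2, -4/9, 4/67, 7/5}))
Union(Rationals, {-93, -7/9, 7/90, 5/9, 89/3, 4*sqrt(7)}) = Union({4*sqrt(7)}, Rationals)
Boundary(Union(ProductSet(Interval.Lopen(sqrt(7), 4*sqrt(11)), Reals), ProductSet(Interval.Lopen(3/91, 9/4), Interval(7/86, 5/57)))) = Union(ProductSet({3/91, 9/4}, Interval(7/86, 5/57)), ProductSet({4*sqrt(11), sqrt(7)}, Reals), ProductSet(Interval(3/91, 9/4), {7/86, 5/57}))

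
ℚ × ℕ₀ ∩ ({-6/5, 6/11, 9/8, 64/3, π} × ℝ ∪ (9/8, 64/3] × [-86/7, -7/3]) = {-6/5, 6/11, 9/8, 64/3} × ℕ₀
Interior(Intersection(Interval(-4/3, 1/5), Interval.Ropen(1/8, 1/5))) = Interval.open(1/8, 1/5)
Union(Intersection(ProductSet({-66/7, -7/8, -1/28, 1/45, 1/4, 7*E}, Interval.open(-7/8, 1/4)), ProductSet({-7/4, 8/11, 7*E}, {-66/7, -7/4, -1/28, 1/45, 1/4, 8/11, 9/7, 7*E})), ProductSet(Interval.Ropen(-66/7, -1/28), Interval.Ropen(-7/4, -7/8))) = Union(ProductSet({7*E}, {-1/28, 1/45}), ProductSet(Interval.Ropen(-66/7, -1/28), Interval.Ropen(-7/4, -7/8)))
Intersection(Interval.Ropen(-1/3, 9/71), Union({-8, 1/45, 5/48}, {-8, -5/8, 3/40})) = {1/45, 3/40, 5/48}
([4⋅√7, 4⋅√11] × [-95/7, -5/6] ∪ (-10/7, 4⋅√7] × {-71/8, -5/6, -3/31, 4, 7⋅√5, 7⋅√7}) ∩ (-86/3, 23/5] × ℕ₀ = (-10/7, 23/5] × {4}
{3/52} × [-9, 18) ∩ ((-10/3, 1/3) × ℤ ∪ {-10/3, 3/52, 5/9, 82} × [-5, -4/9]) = {3/52} × ({-9, -8, …, 17} ∪ [-5, -4/9])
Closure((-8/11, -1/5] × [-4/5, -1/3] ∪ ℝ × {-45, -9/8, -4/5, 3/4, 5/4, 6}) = (ℝ × {-45, -9/8, -4/5, 3/4, 5/4, 6}) ∪ ([-8/11, -1/5] × [-4/5, -1/3])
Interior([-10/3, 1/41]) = (-10/3, 1/41)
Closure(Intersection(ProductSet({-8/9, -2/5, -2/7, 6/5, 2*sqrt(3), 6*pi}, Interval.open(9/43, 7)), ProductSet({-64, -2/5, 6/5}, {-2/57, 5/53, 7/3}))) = ProductSet({-2/5, 6/5}, {7/3})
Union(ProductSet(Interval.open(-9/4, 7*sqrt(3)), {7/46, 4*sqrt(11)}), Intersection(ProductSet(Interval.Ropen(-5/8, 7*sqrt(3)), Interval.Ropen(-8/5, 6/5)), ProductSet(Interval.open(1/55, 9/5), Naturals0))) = Union(ProductSet(Interval.open(-9/4, 7*sqrt(3)), {7/46, 4*sqrt(11)}), ProductSet(Interval.open(1/55, 9/5), Range(0, 2, 1)))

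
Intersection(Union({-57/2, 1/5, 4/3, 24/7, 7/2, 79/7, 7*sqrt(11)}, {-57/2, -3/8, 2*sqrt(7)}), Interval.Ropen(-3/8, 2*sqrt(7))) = {-3/8, 1/5, 4/3, 24/7, 7/2}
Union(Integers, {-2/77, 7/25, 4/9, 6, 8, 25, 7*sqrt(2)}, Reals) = Reals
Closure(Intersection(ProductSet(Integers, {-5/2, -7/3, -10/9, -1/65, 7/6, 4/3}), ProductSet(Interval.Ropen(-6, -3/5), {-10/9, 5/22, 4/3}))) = ProductSet(Range(-6, 0, 1), {-10/9, 4/3})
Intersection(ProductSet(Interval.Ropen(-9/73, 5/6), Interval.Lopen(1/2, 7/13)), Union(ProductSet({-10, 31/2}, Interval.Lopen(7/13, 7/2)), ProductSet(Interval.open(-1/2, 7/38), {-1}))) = EmptySet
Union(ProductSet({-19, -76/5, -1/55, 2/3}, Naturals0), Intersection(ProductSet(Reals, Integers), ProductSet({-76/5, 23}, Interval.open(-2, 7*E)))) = Union(ProductSet({-76/5, 23}, Range(-1, 20, 1)), ProductSet({-19, -76/5, -1/55, 2/3}, Naturals0))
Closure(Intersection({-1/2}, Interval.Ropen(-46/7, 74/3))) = {-1/2}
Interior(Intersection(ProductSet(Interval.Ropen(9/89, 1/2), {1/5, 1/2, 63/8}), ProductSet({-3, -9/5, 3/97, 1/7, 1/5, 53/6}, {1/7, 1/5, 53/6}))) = EmptySet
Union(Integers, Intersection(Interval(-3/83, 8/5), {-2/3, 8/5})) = Union({8/5}, Integers)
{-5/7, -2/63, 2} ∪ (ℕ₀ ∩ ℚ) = {-5/7, -2/63} ∪ ℕ₀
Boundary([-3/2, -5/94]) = {-3/2, -5/94}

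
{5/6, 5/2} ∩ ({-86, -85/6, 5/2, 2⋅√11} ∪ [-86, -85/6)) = {5/2}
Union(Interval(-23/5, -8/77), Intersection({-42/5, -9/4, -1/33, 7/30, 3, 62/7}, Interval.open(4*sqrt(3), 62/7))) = Interval(-23/5, -8/77)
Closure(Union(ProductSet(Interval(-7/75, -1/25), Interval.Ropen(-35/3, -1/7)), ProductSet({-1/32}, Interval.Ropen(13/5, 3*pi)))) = Union(ProductSet({-1/32}, Interval(13/5, 3*pi)), ProductSet(Interval(-7/75, -1/25), Interval(-35/3, -1/7)))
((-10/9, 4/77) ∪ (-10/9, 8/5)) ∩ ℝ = (-10/9, 8/5)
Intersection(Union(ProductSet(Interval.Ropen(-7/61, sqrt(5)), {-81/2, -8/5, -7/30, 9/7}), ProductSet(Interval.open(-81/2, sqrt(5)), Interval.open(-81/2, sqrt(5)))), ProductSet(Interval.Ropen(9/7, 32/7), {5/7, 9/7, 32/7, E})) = ProductSet(Interval.Ropen(9/7, sqrt(5)), {5/7, 9/7})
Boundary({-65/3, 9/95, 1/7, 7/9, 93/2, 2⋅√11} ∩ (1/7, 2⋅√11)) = {7/9}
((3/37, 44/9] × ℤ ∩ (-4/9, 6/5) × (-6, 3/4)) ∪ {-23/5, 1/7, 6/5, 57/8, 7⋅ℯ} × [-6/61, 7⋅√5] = ((3/37, 6/5) × {-5, -4, …, 0}) ∪ ({-23/5, 1/7, 6/5, 57/8, 7⋅ℯ} × [-6/61, 7⋅√5])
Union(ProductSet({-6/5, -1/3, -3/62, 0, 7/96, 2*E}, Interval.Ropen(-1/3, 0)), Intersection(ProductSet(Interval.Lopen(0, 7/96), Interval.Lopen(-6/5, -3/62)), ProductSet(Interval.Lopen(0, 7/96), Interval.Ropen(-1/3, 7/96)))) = Union(ProductSet({-6/5, -1/3, -3/62, 0, 7/96, 2*E}, Interval.Ropen(-1/3, 0)), ProductSet(Interval.Lopen(0, 7/96), Interval(-1/3, -3/62)))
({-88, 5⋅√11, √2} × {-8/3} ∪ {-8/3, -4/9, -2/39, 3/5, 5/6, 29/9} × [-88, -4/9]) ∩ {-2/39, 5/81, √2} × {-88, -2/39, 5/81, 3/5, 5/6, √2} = {-2/39} × {-88}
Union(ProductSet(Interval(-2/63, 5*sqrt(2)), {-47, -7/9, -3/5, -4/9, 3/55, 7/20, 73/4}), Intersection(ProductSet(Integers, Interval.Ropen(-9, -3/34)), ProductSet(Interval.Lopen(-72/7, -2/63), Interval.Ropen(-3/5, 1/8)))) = Union(ProductSet(Interval(-2/63, 5*sqrt(2)), {-47, -7/9, -3/5, -4/9, 3/55, 7/20, 73/4}), ProductSet(Range(-10, 0, 1), Interval.Ropen(-3/5, -3/34)))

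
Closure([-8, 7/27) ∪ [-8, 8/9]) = [-8, 8/9]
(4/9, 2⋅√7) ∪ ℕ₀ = ℕ₀ ∪ (4/9, 2⋅√7)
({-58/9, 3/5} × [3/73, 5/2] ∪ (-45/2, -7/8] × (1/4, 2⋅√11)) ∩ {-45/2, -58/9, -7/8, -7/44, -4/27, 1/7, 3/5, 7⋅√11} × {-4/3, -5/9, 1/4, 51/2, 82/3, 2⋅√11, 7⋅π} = {-58/9, 3/5} × {1/4}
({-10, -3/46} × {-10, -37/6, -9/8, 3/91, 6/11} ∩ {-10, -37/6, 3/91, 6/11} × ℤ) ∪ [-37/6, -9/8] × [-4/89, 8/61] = ({-10} × {-10}) ∪ ([-37/6, -9/8] × [-4/89, 8/61])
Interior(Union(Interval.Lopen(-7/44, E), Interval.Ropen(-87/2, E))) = Interval.open(-87/2, E)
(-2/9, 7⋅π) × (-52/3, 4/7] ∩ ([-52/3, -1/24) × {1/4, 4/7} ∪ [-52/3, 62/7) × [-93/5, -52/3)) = (-2/9, -1/24) × {1/4, 4/7}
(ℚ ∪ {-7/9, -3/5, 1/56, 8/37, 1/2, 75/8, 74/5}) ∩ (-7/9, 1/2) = ℚ ∩ (-7/9, 1/2)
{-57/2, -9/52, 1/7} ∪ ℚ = ℚ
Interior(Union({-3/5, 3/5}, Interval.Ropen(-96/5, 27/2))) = Interval.open(-96/5, 27/2)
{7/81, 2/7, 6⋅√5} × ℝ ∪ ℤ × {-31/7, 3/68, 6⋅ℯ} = (ℤ × {-31/7, 3/68, 6⋅ℯ}) ∪ ({7/81, 2/7, 6⋅√5} × ℝ)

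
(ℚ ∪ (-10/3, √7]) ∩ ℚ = ℚ ∪ (ℚ ∩ [-10/3, √7])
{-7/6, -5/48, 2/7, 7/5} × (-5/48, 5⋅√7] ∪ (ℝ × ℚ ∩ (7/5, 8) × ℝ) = ((7/5, 8) × ℚ) ∪ ({-7/6, -5/48, 2/7, 7/5} × (-5/48, 5⋅√7])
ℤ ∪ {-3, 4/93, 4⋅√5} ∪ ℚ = ℚ ∪ {4⋅√5}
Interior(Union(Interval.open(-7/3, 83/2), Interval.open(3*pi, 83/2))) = Interval.open(-7/3, 83/2)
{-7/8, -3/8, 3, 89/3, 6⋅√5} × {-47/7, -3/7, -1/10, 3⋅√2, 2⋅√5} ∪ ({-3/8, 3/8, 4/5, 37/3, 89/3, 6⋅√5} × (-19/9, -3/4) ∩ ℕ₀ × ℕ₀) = {-7/8, -3/8, 3, 89/3, 6⋅√5} × {-47/7, -3/7, -1/10, 3⋅√2, 2⋅√5}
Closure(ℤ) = ℤ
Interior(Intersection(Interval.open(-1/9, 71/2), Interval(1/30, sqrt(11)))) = Interval.open(1/30, sqrt(11))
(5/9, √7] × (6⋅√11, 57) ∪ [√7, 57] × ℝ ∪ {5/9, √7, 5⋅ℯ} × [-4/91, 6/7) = ([√7, 57] × ℝ) ∪ ({5/9, √7, 5⋅ℯ} × [-4/91, 6/7)) ∪ ((5/9, √7] × (6⋅√11, 57))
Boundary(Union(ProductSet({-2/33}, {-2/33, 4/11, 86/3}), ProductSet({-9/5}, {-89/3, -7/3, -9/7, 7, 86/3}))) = Union(ProductSet({-9/5}, {-89/3, -7/3, -9/7, 7, 86/3}), ProductSet({-2/33}, {-2/33, 4/11, 86/3}))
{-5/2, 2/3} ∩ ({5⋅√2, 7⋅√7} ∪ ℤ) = ∅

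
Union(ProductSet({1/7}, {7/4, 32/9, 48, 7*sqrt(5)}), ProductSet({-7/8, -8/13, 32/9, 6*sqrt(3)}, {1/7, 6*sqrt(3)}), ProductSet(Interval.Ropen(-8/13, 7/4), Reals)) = Union(ProductSet({-7/8, -8/13, 32/9, 6*sqrt(3)}, {1/7, 6*sqrt(3)}), ProductSet(Interval.Ropen(-8/13, 7/4), Reals))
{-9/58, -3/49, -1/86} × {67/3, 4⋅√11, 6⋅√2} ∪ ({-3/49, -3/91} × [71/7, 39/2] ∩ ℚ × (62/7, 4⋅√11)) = ({-3/49, -3/91} × [71/7, 4⋅√11)) ∪ ({-9/58, -3/49, -1/86} × {67/3, 4⋅√11, 6⋅√2})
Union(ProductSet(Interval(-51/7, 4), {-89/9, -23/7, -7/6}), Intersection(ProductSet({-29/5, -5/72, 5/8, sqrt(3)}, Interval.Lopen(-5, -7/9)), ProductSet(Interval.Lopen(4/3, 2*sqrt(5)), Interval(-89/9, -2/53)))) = Union(ProductSet({sqrt(3)}, Interval.Lopen(-5, -7/9)), ProductSet(Interval(-51/7, 4), {-89/9, -23/7, -7/6}))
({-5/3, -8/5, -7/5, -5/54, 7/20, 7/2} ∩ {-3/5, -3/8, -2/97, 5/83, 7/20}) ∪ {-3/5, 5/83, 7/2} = {-3/5, 5/83, 7/20, 7/2}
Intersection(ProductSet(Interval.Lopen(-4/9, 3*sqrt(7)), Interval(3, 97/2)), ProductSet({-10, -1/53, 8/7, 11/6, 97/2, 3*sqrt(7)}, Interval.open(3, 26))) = ProductSet({-1/53, 8/7, 11/6, 3*sqrt(7)}, Interval.open(3, 26))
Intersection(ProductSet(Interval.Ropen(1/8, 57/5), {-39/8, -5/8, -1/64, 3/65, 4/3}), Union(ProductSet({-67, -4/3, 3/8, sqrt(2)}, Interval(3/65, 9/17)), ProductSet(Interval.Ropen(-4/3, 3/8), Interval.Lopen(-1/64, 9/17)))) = ProductSet(Union({sqrt(2)}, Interval(1/8, 3/8)), {3/65})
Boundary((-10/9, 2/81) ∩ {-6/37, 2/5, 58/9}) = {-6/37}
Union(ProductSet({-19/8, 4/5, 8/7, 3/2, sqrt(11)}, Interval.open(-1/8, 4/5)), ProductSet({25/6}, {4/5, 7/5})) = Union(ProductSet({25/6}, {4/5, 7/5}), ProductSet({-19/8, 4/5, 8/7, 3/2, sqrt(11)}, Interval.open(-1/8, 4/5)))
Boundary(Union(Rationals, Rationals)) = Reals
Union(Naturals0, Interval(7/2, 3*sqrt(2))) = Union(Interval(7/2, 3*sqrt(2)), Naturals0)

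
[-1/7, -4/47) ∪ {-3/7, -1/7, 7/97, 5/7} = {-3/7, 7/97, 5/7} ∪ [-1/7, -4/47)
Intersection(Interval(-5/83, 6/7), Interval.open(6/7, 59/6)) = EmptySet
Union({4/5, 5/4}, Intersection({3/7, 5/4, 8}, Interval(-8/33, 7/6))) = {3/7, 4/5, 5/4}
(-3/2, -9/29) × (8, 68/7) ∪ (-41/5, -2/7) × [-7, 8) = ((-41/5, -2/7) × [-7, 8)) ∪ ((-3/2, -9/29) × (8, 68/7))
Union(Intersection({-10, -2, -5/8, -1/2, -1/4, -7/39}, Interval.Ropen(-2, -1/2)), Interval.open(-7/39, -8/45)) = Union({-2, -5/8}, Interval.open(-7/39, -8/45))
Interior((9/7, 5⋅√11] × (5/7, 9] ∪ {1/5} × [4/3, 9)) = (9/7, 5⋅√11) × (5/7, 9)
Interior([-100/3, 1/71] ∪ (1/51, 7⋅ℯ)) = (-100/3, 1/71) ∪ (1/51, 7⋅ℯ)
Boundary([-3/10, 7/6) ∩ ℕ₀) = {0, 1}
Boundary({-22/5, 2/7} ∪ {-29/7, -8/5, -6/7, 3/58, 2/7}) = {-22/5, -29/7, -8/5, -6/7, 3/58, 2/7}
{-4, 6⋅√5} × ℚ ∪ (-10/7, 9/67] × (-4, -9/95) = ({-4, 6⋅√5} × ℚ) ∪ ((-10/7, 9/67] × (-4, -9/95))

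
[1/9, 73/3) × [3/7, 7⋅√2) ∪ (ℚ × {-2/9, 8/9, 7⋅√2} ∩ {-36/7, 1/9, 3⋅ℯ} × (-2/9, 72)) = ({-36/7, 1/9} × {8/9, 7⋅√2}) ∪ ([1/9, 73/3) × [3/7, 7⋅√2))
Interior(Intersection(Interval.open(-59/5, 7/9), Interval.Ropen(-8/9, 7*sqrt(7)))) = Interval.open(-8/9, 7/9)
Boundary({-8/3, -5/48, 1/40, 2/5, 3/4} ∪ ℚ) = ℝ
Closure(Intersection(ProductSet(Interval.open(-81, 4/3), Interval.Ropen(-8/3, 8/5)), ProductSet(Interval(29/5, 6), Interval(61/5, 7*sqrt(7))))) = EmptySet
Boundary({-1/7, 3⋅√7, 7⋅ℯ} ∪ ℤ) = ℤ ∪ {-1/7, 3⋅√7, 7⋅ℯ}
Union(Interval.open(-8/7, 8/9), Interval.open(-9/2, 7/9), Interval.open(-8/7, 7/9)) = Interval.open(-9/2, 8/9)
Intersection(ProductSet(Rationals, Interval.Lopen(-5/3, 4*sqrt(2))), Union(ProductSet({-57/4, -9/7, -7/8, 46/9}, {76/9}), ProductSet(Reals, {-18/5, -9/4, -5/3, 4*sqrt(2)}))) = ProductSet(Rationals, {4*sqrt(2)})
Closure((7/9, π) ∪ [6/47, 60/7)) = [6/47, 60/7]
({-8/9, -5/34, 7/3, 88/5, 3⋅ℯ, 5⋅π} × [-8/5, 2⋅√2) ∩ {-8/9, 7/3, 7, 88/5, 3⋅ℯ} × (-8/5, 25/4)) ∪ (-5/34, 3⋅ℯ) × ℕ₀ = ((-5/34, 3⋅ℯ) × ℕ₀) ∪ ({-8/9, 7/3, 88/5, 3⋅ℯ} × (-8/5, 2⋅√2))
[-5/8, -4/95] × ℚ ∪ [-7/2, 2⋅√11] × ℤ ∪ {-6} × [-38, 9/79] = ([-5/8, -4/95] × ℚ) ∪ ({-6} × [-38, 9/79]) ∪ ([-7/2, 2⋅√11] × ℤ)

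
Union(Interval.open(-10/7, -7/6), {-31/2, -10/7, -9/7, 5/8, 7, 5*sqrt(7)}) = Union({-31/2, 5/8, 7, 5*sqrt(7)}, Interval.Ropen(-10/7, -7/6))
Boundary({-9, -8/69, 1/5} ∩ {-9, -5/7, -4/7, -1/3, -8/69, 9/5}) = {-9, -8/69}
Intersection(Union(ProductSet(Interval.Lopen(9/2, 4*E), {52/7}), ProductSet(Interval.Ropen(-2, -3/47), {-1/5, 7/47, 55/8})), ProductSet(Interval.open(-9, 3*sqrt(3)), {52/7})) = ProductSet(Interval.open(9/2, 3*sqrt(3)), {52/7})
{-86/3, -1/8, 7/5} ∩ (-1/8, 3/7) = ∅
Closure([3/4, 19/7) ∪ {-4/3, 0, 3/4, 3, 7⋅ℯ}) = {-4/3, 0, 3, 7⋅ℯ} ∪ [3/4, 19/7]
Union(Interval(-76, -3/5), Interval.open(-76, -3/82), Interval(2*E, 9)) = Union(Interval.Ropen(-76, -3/82), Interval(2*E, 9))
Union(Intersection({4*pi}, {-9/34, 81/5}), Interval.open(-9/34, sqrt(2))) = Interval.open(-9/34, sqrt(2))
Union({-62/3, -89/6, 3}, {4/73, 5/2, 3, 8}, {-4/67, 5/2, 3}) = {-62/3, -89/6, -4/67, 4/73, 5/2, 3, 8}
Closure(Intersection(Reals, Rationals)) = Reals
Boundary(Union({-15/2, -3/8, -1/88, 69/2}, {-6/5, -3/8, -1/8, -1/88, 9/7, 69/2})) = {-15/2, -6/5, -3/8, -1/8, -1/88, 9/7, 69/2}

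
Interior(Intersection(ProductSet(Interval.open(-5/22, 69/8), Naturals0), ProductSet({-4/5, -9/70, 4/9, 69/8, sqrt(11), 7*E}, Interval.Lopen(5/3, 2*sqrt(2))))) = EmptySet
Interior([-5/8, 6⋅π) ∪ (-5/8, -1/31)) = (-5/8, 6⋅π)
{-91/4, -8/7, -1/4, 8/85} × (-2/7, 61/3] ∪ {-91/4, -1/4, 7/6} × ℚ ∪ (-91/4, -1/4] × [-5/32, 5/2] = ({-91/4, -1/4, 7/6} × ℚ) ∪ ({-91/4, -8/7, -1/4, 8/85} × (-2/7, 61/3]) ∪ ((-91/4, -1/4] × [-5/32, 5/2])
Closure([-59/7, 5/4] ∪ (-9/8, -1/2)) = [-59/7, 5/4]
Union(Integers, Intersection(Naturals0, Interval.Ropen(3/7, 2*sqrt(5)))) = Integers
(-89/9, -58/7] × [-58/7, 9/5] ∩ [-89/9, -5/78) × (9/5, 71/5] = ∅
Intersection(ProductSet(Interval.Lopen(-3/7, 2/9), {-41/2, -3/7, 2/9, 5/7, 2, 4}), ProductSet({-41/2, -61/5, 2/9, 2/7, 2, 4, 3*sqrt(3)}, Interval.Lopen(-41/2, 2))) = ProductSet({2/9}, {-3/7, 2/9, 5/7, 2})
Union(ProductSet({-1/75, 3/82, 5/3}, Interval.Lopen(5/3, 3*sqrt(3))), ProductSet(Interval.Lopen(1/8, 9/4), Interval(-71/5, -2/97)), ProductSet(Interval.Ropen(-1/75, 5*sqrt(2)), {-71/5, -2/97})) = Union(ProductSet({-1/75, 3/82, 5/3}, Interval.Lopen(5/3, 3*sqrt(3))), ProductSet(Interval.Ropen(-1/75, 5*sqrt(2)), {-71/5, -2/97}), ProductSet(Interval.Lopen(1/8, 9/4), Interval(-71/5, -2/97)))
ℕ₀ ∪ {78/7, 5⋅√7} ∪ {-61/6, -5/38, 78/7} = {-61/6, -5/38, 78/7, 5⋅√7} ∪ ℕ₀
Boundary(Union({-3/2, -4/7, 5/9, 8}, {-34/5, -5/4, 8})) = {-34/5, -3/2, -5/4, -4/7, 5/9, 8}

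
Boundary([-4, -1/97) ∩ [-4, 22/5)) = {-4, -1/97}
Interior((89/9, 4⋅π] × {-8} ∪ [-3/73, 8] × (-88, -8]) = (-3/73, 8) × (-88, -8)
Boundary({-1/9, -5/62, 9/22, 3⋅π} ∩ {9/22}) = {9/22}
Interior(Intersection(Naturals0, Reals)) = EmptySet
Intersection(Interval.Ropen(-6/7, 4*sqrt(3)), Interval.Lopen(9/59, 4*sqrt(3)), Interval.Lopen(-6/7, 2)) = Interval.Lopen(9/59, 2)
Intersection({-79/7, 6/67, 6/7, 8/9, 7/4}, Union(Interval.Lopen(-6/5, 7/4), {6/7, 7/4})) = {6/67, 6/7, 8/9, 7/4}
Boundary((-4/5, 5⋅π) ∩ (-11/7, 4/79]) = {-4/5, 4/79}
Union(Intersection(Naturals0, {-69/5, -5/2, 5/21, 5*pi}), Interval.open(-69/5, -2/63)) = Interval.open(-69/5, -2/63)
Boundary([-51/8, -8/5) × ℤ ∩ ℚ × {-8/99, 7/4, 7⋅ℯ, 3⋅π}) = ∅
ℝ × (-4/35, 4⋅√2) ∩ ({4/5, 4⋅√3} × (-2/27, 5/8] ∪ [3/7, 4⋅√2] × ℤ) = ({4/5, 4⋅√3} × (-2/27, 5/8]) ∪ ([3/7, 4⋅√2] × {0, 1, …, 5})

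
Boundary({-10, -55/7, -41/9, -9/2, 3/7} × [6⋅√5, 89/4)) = {-10, -55/7, -41/9, -9/2, 3/7} × [6⋅√5, 89/4]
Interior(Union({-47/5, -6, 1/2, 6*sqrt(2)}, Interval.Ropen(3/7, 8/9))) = Interval.open(3/7, 8/9)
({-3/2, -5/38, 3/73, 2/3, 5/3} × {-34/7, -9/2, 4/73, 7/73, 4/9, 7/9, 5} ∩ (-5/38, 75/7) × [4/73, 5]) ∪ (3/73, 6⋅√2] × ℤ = ({3/73, 2/3, 5/3} × {4/73, 7/73, 4/9, 7/9, 5}) ∪ ((3/73, 6⋅√2] × ℤ)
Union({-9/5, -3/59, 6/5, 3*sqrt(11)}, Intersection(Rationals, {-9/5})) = {-9/5, -3/59, 6/5, 3*sqrt(11)}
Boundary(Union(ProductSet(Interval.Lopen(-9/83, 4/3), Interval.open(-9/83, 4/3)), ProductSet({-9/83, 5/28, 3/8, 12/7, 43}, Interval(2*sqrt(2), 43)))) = Union(ProductSet({-9/83, 4/3}, Interval(-9/83, 4/3)), ProductSet({-9/83, 5/28, 3/8, 12/7, 43}, Interval(2*sqrt(2), 43)), ProductSet(Interval(-9/83, 4/3), {-9/83, 4/3}))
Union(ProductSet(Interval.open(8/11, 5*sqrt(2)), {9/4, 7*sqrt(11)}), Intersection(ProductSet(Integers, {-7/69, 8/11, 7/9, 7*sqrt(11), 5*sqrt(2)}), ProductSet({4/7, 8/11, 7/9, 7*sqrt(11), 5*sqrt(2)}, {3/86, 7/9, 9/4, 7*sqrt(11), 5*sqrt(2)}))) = ProductSet(Interval.open(8/11, 5*sqrt(2)), {9/4, 7*sqrt(11)})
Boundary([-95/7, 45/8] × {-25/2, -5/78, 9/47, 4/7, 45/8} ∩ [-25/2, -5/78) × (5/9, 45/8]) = [-25/2, -5/78] × {4/7, 45/8}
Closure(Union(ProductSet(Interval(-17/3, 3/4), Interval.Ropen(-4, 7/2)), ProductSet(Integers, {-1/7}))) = Union(ProductSet(Integers, {-1/7}), ProductSet(Interval(-17/3, 3/4), Interval(-4, 7/2)))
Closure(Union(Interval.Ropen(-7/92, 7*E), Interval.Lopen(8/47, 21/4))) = Interval(-7/92, 7*E)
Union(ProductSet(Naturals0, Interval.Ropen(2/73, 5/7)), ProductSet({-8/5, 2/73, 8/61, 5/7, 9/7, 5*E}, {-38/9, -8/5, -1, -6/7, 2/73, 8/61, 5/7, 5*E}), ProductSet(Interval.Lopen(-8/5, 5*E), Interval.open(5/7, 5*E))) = Union(ProductSet({-8/5, 2/73, 8/61, 5/7, 9/7, 5*E}, {-38/9, -8/5, -1, -6/7, 2/73, 8/61, 5/7, 5*E}), ProductSet(Interval.Lopen(-8/5, 5*E), Interval.open(5/7, 5*E)), ProductSet(Naturals0, Interval.Ropen(2/73, 5/7)))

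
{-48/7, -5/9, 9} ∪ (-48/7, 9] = [-48/7, 9]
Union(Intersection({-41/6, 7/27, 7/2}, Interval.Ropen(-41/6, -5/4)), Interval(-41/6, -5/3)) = Interval(-41/6, -5/3)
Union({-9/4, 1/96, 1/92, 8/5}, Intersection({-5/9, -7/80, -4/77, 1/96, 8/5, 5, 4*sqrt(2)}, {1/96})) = {-9/4, 1/96, 1/92, 8/5}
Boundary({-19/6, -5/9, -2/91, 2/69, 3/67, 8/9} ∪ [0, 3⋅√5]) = {-19/6, -5/9, -2/91, 0, 3⋅√5}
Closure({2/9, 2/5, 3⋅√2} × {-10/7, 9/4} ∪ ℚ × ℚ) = ℝ × ℝ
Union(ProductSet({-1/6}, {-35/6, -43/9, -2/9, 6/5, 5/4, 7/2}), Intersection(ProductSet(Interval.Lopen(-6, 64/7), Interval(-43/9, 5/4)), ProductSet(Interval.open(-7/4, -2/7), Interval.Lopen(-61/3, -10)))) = ProductSet({-1/6}, {-35/6, -43/9, -2/9, 6/5, 5/4, 7/2})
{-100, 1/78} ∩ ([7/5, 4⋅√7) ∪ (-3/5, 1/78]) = {1/78}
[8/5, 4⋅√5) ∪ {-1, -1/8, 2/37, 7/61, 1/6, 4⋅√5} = {-1, -1/8, 2/37, 7/61, 1/6} ∪ [8/5, 4⋅√5]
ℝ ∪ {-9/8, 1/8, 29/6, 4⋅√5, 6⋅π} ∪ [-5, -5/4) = (-∞, ∞)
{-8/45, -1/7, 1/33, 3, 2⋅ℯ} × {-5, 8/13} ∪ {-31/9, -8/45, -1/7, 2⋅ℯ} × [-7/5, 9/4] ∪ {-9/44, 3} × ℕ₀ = ({-9/44, 3} × ℕ₀) ∪ ({-8/45, -1/7, 1/33, 3, 2⋅ℯ} × {-5, 8/13}) ∪ ({-31/9, -8/45, -1/7, 2⋅ℯ} × [-7/5, 9/4])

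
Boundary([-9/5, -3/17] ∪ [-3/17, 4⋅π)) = {-9/5, 4⋅π}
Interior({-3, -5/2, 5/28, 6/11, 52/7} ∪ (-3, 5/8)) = (-3, 5/8)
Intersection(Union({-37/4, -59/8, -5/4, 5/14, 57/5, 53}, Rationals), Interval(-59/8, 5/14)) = Intersection(Interval(-59/8, 5/14), Rationals)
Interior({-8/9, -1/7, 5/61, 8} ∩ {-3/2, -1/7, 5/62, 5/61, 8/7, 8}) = ∅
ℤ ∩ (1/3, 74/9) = {1, 2, …, 8}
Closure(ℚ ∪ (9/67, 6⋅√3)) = ℚ ∪ (-∞, ∞)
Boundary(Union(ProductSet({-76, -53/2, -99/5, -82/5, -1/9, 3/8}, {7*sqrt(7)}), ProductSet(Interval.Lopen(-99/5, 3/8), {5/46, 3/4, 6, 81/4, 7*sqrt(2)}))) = Union(ProductSet({-76, -53/2, -99/5, -82/5, -1/9, 3/8}, {7*sqrt(7)}), ProductSet(Interval(-99/5, 3/8), {5/46, 3/4, 6, 81/4, 7*sqrt(2)}))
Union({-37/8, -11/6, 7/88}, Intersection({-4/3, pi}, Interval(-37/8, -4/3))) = {-37/8, -11/6, -4/3, 7/88}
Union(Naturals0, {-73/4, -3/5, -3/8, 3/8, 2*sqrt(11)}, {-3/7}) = Union({-73/4, -3/5, -3/7, -3/8, 3/8, 2*sqrt(11)}, Naturals0)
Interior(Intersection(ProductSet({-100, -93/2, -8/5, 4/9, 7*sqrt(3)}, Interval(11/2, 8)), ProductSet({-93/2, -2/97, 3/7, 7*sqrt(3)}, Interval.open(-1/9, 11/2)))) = EmptySet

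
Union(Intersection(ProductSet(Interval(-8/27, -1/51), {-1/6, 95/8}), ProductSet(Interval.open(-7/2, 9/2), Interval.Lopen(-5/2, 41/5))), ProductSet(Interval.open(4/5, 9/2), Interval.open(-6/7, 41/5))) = Union(ProductSet(Interval(-8/27, -1/51), {-1/6}), ProductSet(Interval.open(4/5, 9/2), Interval.open(-6/7, 41/5)))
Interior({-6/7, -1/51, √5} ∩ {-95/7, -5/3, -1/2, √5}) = ∅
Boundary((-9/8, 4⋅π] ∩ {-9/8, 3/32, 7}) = {3/32, 7}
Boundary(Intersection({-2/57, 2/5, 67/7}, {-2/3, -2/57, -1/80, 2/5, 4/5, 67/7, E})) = {-2/57, 2/5, 67/7}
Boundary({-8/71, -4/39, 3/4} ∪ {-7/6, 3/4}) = {-7/6, -8/71, -4/39, 3/4}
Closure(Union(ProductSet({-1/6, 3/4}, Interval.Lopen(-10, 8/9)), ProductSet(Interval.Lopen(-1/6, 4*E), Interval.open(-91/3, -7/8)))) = Union(ProductSet({-1/6}, Interval(-10, 8/9)), ProductSet({-1/6, 3/4}, Interval.Lopen(-10, 8/9)), ProductSet({-1/6, 4*E}, Interval(-91/3, -7/8)), ProductSet(Interval(-1/6, 4*E), {-91/3, -7/8}), ProductSet(Interval.Lopen(-1/6, 4*E), Interval.open(-91/3, -7/8)))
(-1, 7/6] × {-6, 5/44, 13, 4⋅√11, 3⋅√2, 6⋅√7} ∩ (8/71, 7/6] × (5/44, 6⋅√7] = (8/71, 7/6] × {13, 4⋅√11, 3⋅√2, 6⋅√7}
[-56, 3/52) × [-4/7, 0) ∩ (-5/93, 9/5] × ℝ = (-5/93, 3/52) × [-4/7, 0)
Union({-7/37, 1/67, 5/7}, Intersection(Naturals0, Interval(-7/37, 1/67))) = Union({-7/37, 1/67, 5/7}, Range(0, 1, 1))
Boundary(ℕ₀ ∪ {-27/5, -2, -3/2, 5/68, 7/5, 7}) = {-27/5, -2, -3/2, 5/68, 7/5} ∪ ℕ₀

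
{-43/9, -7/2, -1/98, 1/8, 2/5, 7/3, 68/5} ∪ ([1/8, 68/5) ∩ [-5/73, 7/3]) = {-43/9, -7/2, -1/98, 68/5} ∪ [1/8, 7/3]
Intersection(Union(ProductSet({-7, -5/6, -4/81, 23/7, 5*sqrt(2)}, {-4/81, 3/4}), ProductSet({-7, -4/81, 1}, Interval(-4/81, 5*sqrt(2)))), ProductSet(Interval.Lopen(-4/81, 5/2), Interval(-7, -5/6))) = EmptySet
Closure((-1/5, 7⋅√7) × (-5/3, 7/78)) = ({-1/5, 7⋅√7} × [-5/3, 7/78]) ∪ ([-1/5, 7⋅√7] × {-5/3, 7/78}) ∪ ((-1/5, 7⋅√7) × (-5/3, 7/78))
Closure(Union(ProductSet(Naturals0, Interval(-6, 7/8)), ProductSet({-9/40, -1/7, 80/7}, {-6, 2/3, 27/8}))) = Union(ProductSet({-9/40, -1/7, 80/7}, {-6, 2/3, 27/8}), ProductSet(Naturals0, Interval(-6, 7/8)))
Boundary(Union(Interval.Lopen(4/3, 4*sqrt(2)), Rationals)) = Union(Interval(-oo, 4/3), Interval(4*sqrt(2), oo))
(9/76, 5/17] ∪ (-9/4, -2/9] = (-9/4, -2/9] ∪ (9/76, 5/17]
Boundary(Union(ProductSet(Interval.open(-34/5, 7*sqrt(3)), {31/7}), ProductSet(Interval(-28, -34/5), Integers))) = Union(ProductSet(Interval(-28, -34/5), Integers), ProductSet(Interval(-34/5, 7*sqrt(3)), {31/7}))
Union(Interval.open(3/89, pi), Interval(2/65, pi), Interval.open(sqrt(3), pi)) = Interval(2/65, pi)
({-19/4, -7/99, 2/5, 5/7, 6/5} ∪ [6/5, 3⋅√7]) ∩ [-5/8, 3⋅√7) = {-7/99, 2/5, 5/7} ∪ [6/5, 3⋅√7)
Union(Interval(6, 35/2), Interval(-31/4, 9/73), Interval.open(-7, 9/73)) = Union(Interval(-31/4, 9/73), Interval(6, 35/2))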